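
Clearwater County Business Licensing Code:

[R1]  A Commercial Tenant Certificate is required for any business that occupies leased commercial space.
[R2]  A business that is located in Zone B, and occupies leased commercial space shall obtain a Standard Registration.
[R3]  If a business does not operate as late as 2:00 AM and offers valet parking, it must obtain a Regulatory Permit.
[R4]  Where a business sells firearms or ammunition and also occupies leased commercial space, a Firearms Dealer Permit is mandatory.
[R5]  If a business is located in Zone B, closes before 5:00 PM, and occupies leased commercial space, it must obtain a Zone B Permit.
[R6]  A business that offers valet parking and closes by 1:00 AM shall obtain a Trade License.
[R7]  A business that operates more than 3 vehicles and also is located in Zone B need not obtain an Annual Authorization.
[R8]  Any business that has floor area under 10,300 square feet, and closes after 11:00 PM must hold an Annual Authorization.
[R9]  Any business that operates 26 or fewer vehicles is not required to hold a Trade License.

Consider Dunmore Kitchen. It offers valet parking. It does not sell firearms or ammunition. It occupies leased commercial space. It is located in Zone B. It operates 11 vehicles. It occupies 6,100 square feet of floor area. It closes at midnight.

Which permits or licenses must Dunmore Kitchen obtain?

Commercial Tenant Certificate, Regulatory Permit, Standard Registration

[R1] occupies leased commercial space → Commercial Tenant Certificate required.
[R2] is located in Zone B; occupies leased commercial space → Standard Registration required.
[R3] closes midnight, at/before 2:00 AM; offers valet parking → Regulatory Permit required.
[R4] does not sell firearms or ammunition; occupies leased commercial space → Firearms Dealer Permit not required.
[R5] is located in Zone B; closes midnight, after 5:00 PM; occupies leased commercial space → Zone B Permit not required.
[R6] offers valet parking; closes midnight, at/before 1:00 AM → Trade License required.
[R7] vehicles 11 > 3; is located in Zone B → exempt from Annual Authorization.
[R8] floor area 6,100 square feet < 10,300 square feet; closes midnight, after 11:00 PM → Annual Authorization required.
[R9] vehicles 11 ≤ 26 → exempt from Trade License.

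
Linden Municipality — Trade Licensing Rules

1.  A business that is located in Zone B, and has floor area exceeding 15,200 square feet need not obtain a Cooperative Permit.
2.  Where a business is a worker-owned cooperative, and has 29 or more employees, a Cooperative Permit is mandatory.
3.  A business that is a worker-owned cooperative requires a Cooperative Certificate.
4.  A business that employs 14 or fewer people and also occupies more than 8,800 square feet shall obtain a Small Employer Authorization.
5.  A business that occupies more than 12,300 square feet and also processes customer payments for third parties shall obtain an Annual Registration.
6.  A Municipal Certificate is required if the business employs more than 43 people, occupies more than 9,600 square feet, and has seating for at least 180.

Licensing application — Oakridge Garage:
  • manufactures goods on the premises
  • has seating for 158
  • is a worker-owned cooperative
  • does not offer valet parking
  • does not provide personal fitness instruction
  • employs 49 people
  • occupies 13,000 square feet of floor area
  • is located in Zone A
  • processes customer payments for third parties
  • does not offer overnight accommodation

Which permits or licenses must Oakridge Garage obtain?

Annual Registration, Cooperative Certificate, Cooperative Permit

1. is located in Zone A (not: is located in Zone B); floor area 13,000 square feet ≤ 15,200 square feet → Cooperative Permit exemption does not apply.
2. is a worker-owned cooperative; employees 49 ≥ 29 → Cooperative Permit required.
3. is a worker-owned cooperative → Cooperative Certificate required.
4. employees 49 > 14; floor area 13,000 square feet > 8,800 square feet → Small Employer Authorization not required.
5. floor area 13,000 square feet > 12,300 square feet; processes customer payments for third parties → Annual Registration required.
6. employees 49 > 43; floor area 13,000 square feet > 9,600 square feet; seating 158 < 180 → Municipal Certificate not required.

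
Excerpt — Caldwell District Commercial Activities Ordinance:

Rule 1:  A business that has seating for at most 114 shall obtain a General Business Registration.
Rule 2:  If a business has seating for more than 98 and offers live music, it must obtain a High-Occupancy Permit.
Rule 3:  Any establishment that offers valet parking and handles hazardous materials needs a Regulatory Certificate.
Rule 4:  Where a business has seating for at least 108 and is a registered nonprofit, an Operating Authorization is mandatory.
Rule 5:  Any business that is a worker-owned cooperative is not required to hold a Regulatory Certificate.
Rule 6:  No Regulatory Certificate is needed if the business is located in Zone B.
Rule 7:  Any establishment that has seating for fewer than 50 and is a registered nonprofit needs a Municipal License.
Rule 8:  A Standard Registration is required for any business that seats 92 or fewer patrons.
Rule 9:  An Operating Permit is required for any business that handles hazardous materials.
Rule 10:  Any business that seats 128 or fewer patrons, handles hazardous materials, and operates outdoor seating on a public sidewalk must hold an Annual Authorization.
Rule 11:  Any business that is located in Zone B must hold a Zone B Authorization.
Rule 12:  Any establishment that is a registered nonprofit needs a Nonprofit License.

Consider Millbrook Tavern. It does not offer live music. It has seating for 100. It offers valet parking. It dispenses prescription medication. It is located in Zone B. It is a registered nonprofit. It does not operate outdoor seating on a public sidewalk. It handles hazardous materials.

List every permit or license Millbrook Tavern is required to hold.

General Business Registration, Nonprofit License, Operating Permit, Zone B Authorization

Rule 1: seating 100 ≤ 114 → General Business Registration required.
Rule 2: seating 100 > 98; does not offer live music → High-Occupancy Permit not required.
Rule 3: offers valet parking; handles hazardous materials → Regulatory Certificate required.
Rule 4: seating 100 < 108; is a registered nonprofit → Operating Authorization not required.
Rule 5: is a registered nonprofit (not: is a worker-owned cooperative) → Regulatory Certificate exemption does not apply.
Rule 6: is located in Zone B → exempt from Regulatory Certificate.
Rule 7: seating 100 ≥ 50; is a registered nonprofit → Municipal License not required.
Rule 8: seating 100 > 92 → Standard Registration not required.
Rule 9: handles hazardous materials → Operating Permit required.
Rule 10: seating 100 ≤ 128; handles hazardous materials; does not operate outdoor seating on a public sidewalk → Annual Authorization not required.
Rule 11: is located in Zone B → Zone B Authorization required.
Rule 12: is a registered nonprofit → Nonprofit License required.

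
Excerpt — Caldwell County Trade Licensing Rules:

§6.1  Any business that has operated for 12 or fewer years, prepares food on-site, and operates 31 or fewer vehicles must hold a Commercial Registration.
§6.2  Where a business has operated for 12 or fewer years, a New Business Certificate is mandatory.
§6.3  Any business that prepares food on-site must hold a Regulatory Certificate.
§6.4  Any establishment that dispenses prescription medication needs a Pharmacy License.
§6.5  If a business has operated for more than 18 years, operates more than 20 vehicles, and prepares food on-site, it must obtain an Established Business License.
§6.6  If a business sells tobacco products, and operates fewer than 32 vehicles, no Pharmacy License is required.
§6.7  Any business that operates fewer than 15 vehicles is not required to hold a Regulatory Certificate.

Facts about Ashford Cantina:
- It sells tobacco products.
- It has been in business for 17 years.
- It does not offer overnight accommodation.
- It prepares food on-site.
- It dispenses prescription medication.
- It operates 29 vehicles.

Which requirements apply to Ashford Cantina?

§6.1 years in business 17 > 12; prepares food on-site; vehicles 29 ≤ 31 → Commercial Registration not required.
§6.2 years in business 17 > 12 → New Business Certificate not required.
§6.3 prepares food on-site → Regulatory Certificate required.
§6.4 dispenses prescription medication → Pharmacy License required.
§6.5 years in business 17 ≤ 18; vehicles 29 > 20; prepares food on-site → Established Business License not required.
§6.6 sells tobacco products; vehicles 29 < 32 → exempt from Pharmacy License.
§6.7 vehicles 29 ≥ 15 → Regulatory Certificate exemption does not apply.

Regulatory Certificate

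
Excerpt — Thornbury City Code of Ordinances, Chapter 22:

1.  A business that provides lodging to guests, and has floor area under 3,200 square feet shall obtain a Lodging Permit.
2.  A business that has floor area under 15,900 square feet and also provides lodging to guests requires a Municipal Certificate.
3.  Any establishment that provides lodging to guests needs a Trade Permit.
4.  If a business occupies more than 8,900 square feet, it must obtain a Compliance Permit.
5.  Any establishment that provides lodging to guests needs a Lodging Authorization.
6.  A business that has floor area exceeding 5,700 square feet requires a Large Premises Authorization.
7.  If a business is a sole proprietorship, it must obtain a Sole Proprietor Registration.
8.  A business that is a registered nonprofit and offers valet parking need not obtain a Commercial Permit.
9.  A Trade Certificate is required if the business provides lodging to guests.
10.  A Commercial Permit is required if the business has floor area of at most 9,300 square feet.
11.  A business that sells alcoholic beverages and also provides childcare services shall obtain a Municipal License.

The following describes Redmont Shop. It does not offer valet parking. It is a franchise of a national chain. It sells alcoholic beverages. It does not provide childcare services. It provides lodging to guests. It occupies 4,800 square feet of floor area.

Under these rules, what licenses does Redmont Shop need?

Commercial Permit, Lodging Authorization, Municipal Certificate, Trade Certificate, Trade Permit

1. provides lodging to guests; floor area 4,800 square feet ≥ 3,200 square feet → Lodging Permit not required.
2. floor area 4,800 square feet < 15,900 square feet; provides lodging to guests → Municipal Certificate required.
3. provides lodging to guests → Trade Permit required.
4. floor area 4,800 square feet ≤ 8,900 square feet → Compliance Permit not required.
5. provides lodging to guests → Lodging Authorization required.
6. floor area 4,800 square feet ≤ 5,700 square feet → Large Premises Authorization not required.
7. is a franchise of a national chain (not: is a sole proprietorship) → Sole Proprietor Registration not required.
8. is a franchise of a national chain (not: is a registered nonprofit); does not offer valet parking → Commercial Permit exemption does not apply.
9. provides lodging to guests → Trade Certificate required.
10. floor area 4,800 square feet ≤ 9,300 square feet → Commercial Permit required.
11. sells alcoholic beverages; does not provide childcare services → Municipal License not required.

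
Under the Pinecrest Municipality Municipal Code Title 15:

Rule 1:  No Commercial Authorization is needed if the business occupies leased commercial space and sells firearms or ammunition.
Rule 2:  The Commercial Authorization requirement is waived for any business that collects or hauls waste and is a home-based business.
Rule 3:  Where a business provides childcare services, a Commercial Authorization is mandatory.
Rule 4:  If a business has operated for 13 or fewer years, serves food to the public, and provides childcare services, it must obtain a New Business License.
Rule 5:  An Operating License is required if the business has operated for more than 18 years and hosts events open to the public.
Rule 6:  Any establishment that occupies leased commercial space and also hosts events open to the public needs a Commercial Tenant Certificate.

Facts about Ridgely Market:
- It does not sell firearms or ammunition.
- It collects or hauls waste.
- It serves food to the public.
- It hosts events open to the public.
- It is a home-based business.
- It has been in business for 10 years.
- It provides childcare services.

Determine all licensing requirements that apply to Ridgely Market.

Rule 1: is a home-based business (not: occupies leased commercial space); does not sell firearms or ammunition → Commercial Authorization exemption does not apply.
Rule 2: collects or hauls waste; is a home-based business → exempt from Commercial Authorization.
Rule 3: provides childcare services → Commercial Authorization required.
Rule 4: years in business 10 ≤ 13; serves food to the public; provides childcare services → New Business License required.
Rule 5: years in business 10 ≤ 18; hosts events open to the public → Operating License not required.
Rule 6: is a home-based business (not: occupies leased commercial space); hosts events open to the public → Commercial Tenant Certificate not required.

New Business License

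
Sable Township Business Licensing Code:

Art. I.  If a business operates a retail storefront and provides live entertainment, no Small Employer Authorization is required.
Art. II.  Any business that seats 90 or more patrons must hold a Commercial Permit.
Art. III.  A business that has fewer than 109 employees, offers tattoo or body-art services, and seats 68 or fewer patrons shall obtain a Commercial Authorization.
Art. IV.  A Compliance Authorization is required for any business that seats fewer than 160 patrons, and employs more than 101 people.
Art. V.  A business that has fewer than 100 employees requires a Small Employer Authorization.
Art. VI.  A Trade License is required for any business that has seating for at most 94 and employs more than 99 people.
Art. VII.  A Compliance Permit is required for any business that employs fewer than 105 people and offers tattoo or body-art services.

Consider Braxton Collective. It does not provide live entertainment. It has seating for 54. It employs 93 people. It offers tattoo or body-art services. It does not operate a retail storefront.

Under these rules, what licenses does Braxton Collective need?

Commercial Authorization, Compliance Permit, Small Employer Authorization

Art. I. does not operate a retail storefront; does not provide live entertainment → Small Employer Authorization exemption does not apply.
Art. II. seating 54 < 90 → Commercial Permit not required.
Art. III. employees 93 < 109; offers tattoo or body-art services; seating 54 ≤ 68 → Commercial Authorization required.
Art. IV. seating 54 < 160; employees 93 ≤ 101 → Compliance Authorization not required.
Art. V. employees 93 < 100 → Small Employer Authorization required.
Art. VI. seating 54 ≤ 94; employees 93 ≤ 99 → Trade License not required.
Art. VII. employees 93 < 105; offers tattoo or body-art services → Compliance Permit required.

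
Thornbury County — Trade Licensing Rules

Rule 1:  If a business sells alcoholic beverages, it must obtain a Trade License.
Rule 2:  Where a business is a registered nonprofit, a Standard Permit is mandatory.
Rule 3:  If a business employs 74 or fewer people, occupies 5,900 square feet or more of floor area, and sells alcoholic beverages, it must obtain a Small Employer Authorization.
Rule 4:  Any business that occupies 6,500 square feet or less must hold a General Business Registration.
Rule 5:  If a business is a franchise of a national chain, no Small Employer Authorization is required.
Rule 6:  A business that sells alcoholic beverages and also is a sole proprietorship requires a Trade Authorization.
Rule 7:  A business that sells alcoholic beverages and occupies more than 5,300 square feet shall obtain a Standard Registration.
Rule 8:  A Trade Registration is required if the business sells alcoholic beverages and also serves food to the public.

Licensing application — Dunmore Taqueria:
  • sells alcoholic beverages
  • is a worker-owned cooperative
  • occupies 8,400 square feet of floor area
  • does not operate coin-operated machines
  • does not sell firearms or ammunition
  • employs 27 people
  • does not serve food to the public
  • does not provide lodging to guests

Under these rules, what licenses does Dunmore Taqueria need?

Rule 1: sells alcoholic beverages → Trade License required.
Rule 2: is a worker-owned cooperative (not: is a registered nonprofit) → Standard Permit not required.
Rule 3: employees 27 ≤ 74; floor area 8,400 square feet ≥ 5,900 square feet; sells alcoholic beverages → Small Employer Authorization required.
Rule 4: floor area 8,400 square feet > 6,500 square feet → General Business Registration not required.
Rule 5: is a worker-owned cooperative (not: is a franchise of a national chain) → Small Employer Authorization exemption does not apply.
Rule 6: sells alcoholic beverages; is a worker-owned cooperative (not: is a sole proprietorship) → Trade Authorization not required.
Rule 7: sells alcoholic beverages; floor area 8,400 square feet > 5,300 square feet → Standard Registration required.
Rule 8: sells alcoholic beverages; does not serve food to the public → Trade Registration not required.

Small Employer Authorization, Standard Registration, Trade License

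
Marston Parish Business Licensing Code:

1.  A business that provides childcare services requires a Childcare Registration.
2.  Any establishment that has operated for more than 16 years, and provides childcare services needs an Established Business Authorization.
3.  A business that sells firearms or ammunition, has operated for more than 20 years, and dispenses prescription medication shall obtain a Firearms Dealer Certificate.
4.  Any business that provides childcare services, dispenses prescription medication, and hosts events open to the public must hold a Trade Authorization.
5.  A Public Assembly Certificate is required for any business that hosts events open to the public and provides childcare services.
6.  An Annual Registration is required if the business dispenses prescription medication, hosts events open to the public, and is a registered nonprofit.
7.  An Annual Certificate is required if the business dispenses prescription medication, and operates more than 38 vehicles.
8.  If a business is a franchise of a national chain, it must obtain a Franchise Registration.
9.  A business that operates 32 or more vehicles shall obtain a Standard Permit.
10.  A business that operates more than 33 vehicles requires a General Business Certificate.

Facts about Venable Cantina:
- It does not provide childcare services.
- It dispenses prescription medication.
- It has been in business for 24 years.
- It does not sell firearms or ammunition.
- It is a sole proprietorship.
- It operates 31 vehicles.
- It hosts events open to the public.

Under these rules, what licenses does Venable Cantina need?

None

1. does not provide childcare services → Childcare Registration not required.
2. years in business 24 > 16; does not provide childcare services → Established Business Authorization not required.
3. does not sell firearms or ammunition; years in business 24 > 20; dispenses prescription medication → Firearms Dealer Certificate not required.
4. does not provide childcare services; dispenses prescription medication; hosts events open to the public → Trade Authorization not required.
5. hosts events open to the public; does not provide childcare services → Public Assembly Certificate not required.
6. dispenses prescription medication; hosts events open to the public; is a sole proprietorship (not: is a registered nonprofit) → Annual Registration not required.
7. dispenses prescription medication; vehicles 31 ≤ 38 → Annual Certificate not required.
8. is a sole proprietorship (not: is a franchise of a national chain) → Franchise Registration not required.
9. vehicles 31 < 32 → Standard Permit not required.
10. vehicles 31 ≤ 33 → General Business Certificate not required.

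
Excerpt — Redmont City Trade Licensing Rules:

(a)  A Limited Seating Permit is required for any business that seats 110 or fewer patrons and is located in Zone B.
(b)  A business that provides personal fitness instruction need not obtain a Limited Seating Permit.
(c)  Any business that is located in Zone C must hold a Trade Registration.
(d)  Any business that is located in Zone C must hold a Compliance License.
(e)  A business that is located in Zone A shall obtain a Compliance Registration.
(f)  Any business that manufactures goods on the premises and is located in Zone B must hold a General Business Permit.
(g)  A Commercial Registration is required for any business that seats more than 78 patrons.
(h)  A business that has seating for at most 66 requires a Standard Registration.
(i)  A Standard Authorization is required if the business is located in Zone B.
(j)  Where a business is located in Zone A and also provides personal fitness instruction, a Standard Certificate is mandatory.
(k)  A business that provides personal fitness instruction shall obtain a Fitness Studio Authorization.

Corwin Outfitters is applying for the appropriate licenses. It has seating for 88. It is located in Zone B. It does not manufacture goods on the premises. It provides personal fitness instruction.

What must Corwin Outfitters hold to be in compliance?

(a) seating 88 ≤ 110; is located in Zone B → Limited Seating Permit required.
(b) provides personal fitness instruction → exempt from Limited Seating Permit.
(c) is located in Zone B (not: is located in Zone C) → Trade Registration not required.
(d) is located in Zone B (not: is located in Zone C) → Compliance License not required.
(e) is located in Zone B (not: is located in Zone A) → Compliance Registration not required.
(f) does not manufacture goods on the premises; is located in Zone B → General Business Permit not required.
(g) seating 88 > 78 → Commercial Registration required.
(h) seating 88 > 66 → Standard Registration not required.
(i) is located in Zone B → Standard Authorization required.
(j) is located in Zone B (not: is located in Zone A); provides personal fitness instruction → Standard Certificate not required.
(k) provides personal fitness instruction → Fitness Studio Authorization required.

Commercial Registration, Fitness Studio Authorization, Standard Authorization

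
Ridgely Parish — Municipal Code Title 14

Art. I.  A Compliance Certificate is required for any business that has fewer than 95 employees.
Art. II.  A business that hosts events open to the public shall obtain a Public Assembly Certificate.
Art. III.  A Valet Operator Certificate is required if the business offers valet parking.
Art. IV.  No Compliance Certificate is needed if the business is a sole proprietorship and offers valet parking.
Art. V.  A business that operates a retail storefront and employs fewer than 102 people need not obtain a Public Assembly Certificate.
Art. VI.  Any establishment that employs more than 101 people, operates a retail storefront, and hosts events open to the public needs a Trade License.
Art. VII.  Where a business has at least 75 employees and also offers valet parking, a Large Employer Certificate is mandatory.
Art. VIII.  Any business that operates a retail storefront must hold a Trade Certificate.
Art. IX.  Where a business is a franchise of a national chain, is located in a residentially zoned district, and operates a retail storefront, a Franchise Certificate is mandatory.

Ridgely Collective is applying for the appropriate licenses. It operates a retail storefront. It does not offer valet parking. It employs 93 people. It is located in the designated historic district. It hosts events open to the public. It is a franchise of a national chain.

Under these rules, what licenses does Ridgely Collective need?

Compliance Certificate, Trade Certificate

Art. I. employees 93 < 95 → Compliance Certificate required.
Art. II. hosts events open to the public → Public Assembly Certificate required.
Art. III. does not offer valet parking → Valet Operator Certificate not required.
Art. IV. is a franchise of a national chain (not: is a sole proprietorship); does not offer valet parking → Compliance Certificate exemption does not apply.
Art. V. operates a retail storefront; employees 93 < 102 → exempt from Public Assembly Certificate.
Art. VI. employees 93 ≤ 101; operates a retail storefront; hosts events open to the public → Trade License not required.
Art. VII. employees 93 ≥ 75; does not offer valet parking → Large Employer Certificate not required.
Art. VIII. operates a retail storefront → Trade Certificate required.
Art. IX. is a franchise of a national chain; is located in the designated historic district (not: is located in a residentially zoned district); operates a retail storefront → Franchise Certificate not required.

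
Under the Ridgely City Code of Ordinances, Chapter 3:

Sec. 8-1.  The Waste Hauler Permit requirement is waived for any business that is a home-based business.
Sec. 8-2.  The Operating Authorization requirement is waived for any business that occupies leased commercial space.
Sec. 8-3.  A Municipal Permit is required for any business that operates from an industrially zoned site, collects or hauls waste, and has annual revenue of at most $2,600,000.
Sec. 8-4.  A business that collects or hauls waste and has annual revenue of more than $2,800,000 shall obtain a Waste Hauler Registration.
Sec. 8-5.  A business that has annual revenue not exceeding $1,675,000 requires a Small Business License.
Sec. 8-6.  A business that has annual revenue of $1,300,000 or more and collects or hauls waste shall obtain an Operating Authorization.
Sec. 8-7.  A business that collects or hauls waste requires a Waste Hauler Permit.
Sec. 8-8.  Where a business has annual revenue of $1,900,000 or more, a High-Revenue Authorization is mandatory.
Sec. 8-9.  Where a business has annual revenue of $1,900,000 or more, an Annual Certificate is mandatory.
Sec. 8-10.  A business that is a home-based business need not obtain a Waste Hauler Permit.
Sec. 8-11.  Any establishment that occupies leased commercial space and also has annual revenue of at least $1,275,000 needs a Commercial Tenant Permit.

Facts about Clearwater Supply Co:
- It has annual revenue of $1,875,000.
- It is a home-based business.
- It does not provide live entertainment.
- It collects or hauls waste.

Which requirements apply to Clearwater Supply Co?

Sec. 8-1. is a home-based business → exempt from Waste Hauler Permit.
Sec. 8-2. is a home-based business (not: occupies leased commercial space) → Operating Authorization exemption does not apply.
Sec. 8-3. is a home-based business (not: operates from an industrially zoned site); collects or hauls waste; revenue $1,875,000 ≤ $2,600,000 → Municipal Permit not required.
Sec. 8-4. collects or hauls waste; revenue $1,875,000 ≤ $2,800,000 → Waste Hauler Registration not required.
Sec. 8-5. revenue $1,875,000 > $1,675,000 → Small Business License not required.
Sec. 8-6. revenue $1,875,000 ≥ $1,300,000; collects or hauls waste → Operating Authorization required.
Sec. 8-7. collects or hauls waste → Waste Hauler Permit required.
Sec. 8-8. revenue $1,875,000 < $1,900,000 → High-Revenue Authorization not required.
Sec. 8-9. revenue $1,875,000 < $1,900,000 → Annual Certificate not required.
Sec. 8-10. is a home-based business → exempt from Waste Hauler Permit.
Sec. 8-11. is a home-based business (not: occupies leased commercial space); revenue $1,875,000 ≥ $1,275,000 → Commercial Tenant Permit not required.

Operating Authorization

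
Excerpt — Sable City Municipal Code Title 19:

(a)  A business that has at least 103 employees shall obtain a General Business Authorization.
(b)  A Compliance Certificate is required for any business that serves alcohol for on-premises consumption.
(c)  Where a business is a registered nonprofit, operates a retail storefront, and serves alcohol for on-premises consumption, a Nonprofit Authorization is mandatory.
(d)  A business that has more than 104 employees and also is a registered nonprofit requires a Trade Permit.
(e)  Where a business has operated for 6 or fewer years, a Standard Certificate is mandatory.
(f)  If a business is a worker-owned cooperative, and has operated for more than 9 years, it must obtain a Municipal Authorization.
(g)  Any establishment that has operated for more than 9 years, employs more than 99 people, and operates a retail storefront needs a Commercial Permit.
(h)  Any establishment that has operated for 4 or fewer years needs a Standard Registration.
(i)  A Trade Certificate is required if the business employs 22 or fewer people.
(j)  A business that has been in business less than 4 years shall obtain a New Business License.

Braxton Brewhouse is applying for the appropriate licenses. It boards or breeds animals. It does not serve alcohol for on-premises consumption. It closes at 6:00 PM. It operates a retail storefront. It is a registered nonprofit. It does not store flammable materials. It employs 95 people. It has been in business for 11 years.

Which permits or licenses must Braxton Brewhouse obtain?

(a) employees 95 < 103 → General Business Authorization not required.
(b) does not serve alcohol for on-premises consumption → Compliance Certificate not required.
(c) is a registered nonprofit; operates a retail storefront; does not serve alcohol for on-premises consumption → Nonprofit Authorization not required.
(d) employees 95 ≤ 104; is a registered nonprofit → Trade Permit not required.
(e) years in business 11 > 6 → Standard Certificate not required.
(f) is a registered nonprofit (not: is a worker-owned cooperative); years in business 11 > 9 → Municipal Authorization not required.
(g) years in business 11 > 9; employees 95 ≤ 99; operates a retail storefront → Commercial Permit not required.
(h) years in business 11 > 4 → Standard Registration not required.
(i) employees 95 > 22 → Trade Certificate not required.
(j) years in business 11 ≥ 4 → New Business License not required.

None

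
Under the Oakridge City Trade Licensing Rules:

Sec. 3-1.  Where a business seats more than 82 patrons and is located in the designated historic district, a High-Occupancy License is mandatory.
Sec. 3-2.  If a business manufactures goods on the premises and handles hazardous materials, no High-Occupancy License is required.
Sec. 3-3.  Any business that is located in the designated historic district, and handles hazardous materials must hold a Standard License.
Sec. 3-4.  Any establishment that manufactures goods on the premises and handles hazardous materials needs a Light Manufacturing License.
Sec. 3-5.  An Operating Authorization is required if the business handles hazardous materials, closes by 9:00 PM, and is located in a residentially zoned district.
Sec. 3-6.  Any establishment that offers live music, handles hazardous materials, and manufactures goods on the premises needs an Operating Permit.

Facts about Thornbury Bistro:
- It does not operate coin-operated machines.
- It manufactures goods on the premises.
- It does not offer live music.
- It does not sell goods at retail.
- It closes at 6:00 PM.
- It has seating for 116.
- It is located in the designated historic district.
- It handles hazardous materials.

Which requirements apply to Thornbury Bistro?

Sec. 3-1. seating 116 > 82; is located in the designated historic district → High-Occupancy License required.
Sec. 3-2. manufactures goods on the premises; handles hazardous materials → exempt from High-Occupancy License.
Sec. 3-3. is located in the designated historic district; handles hazardous materials → Standard License required.
Sec. 3-4. manufactures goods on the premises; handles hazardous materials → Light Manufacturing License required.
Sec. 3-5. handles hazardous materials; closes 6:00 PM, at/before 9:00 PM; is located in the designated historic district (not: is located in a residentially zoned district) → Operating Authorization not required.
Sec. 3-6. does not offer live music; handles hazardous materials; manufactures goods on the premises → Operating Permit not required.

Light Manufacturing License, Standard License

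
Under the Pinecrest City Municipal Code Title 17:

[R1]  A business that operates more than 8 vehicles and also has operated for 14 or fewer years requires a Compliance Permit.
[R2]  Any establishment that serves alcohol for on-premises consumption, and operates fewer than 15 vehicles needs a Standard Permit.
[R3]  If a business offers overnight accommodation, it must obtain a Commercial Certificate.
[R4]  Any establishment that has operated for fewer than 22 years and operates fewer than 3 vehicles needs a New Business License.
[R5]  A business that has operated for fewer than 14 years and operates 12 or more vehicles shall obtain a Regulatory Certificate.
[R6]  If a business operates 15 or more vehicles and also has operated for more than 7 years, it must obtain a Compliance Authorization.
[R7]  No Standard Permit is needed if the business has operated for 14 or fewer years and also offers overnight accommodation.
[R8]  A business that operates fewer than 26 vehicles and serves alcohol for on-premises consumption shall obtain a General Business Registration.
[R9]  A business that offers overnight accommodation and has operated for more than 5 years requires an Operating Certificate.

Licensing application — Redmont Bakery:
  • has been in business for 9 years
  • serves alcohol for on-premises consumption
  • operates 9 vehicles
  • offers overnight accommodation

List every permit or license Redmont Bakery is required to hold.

[R1] vehicles 9 > 8; years in business 9 ≤ 14 → Compliance Permit required.
[R2] serves alcohol for on-premises consumption; vehicles 9 < 15 → Standard Permit required.
[R3] offers overnight accommodation → Commercial Certificate required.
[R4] years in business 9 < 22; vehicles 9 ≥ 3 → New Business License not required.
[R5] years in business 9 < 14; vehicles 9 < 12 → Regulatory Certificate not required.
[R6] vehicles 9 < 15; years in business 9 > 7 → Compliance Authorization not required.
[R7] years in business 9 ≤ 14; offers overnight accommodation → exempt from Standard Permit.
[R8] vehicles 9 < 26; serves alcohol for on-premises consumption → General Business Registration required.
[R9] offers overnight accommodation; years in business 9 > 5 → Operating Certificate required.

Commercial Certificate, Compliance Permit, General Business Registration, Operating Certificate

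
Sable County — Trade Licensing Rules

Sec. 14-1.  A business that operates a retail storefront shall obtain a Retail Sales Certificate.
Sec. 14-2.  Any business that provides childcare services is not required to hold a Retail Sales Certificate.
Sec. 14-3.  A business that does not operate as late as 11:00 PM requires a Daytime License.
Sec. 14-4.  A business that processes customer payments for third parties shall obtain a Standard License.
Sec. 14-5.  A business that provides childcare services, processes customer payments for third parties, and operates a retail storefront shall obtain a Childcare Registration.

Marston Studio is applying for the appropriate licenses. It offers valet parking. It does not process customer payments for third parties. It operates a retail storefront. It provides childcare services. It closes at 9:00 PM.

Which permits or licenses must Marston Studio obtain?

Daytime License

Sec. 14-1. operates a retail storefront → Retail Sales Certificate required.
Sec. 14-2. provides childcare services → exempt from Retail Sales Certificate.
Sec. 14-3. closes 9:00 PM, at/before 11:00 PM → Daytime License required.
Sec. 14-4. does not process customer payments for third parties → Standard License not required.
Sec. 14-5. provides childcare services; does not process customer payments for third parties; operates a retail storefront → Childcare Registration not required.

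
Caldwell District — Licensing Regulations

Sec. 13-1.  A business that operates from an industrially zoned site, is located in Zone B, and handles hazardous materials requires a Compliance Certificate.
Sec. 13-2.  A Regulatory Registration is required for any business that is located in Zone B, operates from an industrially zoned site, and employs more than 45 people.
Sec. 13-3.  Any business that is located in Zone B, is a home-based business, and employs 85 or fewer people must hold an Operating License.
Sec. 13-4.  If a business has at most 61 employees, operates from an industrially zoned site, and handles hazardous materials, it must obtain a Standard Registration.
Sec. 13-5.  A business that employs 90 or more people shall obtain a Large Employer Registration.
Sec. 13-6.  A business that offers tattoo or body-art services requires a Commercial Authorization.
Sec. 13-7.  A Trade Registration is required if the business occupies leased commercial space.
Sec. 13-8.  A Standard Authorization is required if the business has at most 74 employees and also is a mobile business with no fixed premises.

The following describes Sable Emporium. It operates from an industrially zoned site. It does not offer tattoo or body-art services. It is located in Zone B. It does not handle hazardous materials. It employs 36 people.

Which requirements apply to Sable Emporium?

Sec. 13-1. operates from an industrially zoned site; is located in Zone B; does not handle hazardous materials → Compliance Certificate not required.
Sec. 13-2. is located in Zone B; operates from an industrially zoned site; employees 36 ≤ 45 → Regulatory Registration not required.
Sec. 13-3. is located in Zone B; operates from an industrially zoned site (not: is a home-based business); employees 36 ≤ 85 → Operating License not required.
Sec. 13-4. employees 36 ≤ 61; operates from an industrially zoned site; does not handle hazardous materials → Standard Registration not required.
Sec. 13-5. employees 36 < 90 → Large Employer Registration not required.
Sec. 13-6. does not offer tattoo or body-art services → Commercial Authorization not required.
Sec. 13-7. operates from an industrially zoned site (not: occupies leased commercial space) → Trade Registration not required.
Sec. 13-8. employees 36 ≤ 74; operates from an industrially zoned site (not: is a mobile business with no fixed premises) → Standard Authorization not required.

None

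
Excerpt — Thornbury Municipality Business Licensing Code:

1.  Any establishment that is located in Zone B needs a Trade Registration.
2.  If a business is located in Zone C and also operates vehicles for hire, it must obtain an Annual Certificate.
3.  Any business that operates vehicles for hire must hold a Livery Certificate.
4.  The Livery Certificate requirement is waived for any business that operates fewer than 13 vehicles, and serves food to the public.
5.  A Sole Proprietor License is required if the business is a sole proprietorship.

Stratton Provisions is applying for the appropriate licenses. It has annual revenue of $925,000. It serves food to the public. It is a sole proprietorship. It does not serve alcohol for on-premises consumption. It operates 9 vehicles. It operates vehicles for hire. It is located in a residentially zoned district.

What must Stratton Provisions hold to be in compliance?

Sole Proprietor License

1. is located in a residentially zoned district (not: is located in Zone B) → Trade Registration not required.
2. is located in a residentially zoned district (not: is located in Zone C); operates vehicles for hire → Annual Certificate not required.
3. operates vehicles for hire → Livery Certificate required.
4. vehicles 9 < 13; serves food to the public → exempt from Livery Certificate.
5. is a sole proprietorship → Sole Proprietor License required.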